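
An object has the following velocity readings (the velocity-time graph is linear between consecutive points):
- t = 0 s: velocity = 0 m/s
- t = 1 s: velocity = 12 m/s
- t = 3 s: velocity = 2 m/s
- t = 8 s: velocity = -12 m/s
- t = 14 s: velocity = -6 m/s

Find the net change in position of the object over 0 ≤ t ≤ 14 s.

-59 m

Displacement is the signed area under the v-t curve.
0–1 s: ½(0 + 12)(1) = 6 m
1–3 s: ½(12 + 2)(2) = 14 m
3–8 s: ½(2 + -12)(5) = -25 m
8–14 s: ½(-12 + -6)(6) = -54 m
Net displacement = -59 m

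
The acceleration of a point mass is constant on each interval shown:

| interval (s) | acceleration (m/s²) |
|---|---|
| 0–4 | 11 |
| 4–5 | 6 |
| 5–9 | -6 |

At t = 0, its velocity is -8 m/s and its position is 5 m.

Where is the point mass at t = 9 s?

On each constant-a segment, Δv = aΔt and Δx = v₀Δt + ½aΔt²; chain segment to segment.
0–4 s: v starts -8 m/s; Δx = -8·4 + ½·11·4² = 56 m; v ends 36 m/s.
4–5 s: v starts 36 m/s; Δx = 36·1 + ½·6·1² = 39 m; v ends 42 m/s.
5–9 s: v starts 42 m/s; Δx = 42·4 + ½·-6·4² = 120 m; v ends 18 m/s.
x(9) = 5 + Σ Δx = 220 m.

220 m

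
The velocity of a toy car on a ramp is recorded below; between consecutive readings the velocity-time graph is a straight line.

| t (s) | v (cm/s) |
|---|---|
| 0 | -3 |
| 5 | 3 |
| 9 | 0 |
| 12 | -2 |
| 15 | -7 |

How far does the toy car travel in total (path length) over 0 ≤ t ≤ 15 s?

30 cm

Total distance travelled is ∫|v| dt — sum the magnitudes of each area piece.
0–5 s: v = 0 at t = 2.5 s; triangle areas 3.75 + 3.75 = 7.5 cm
5–9 s: |½(3 + 0)(4)| = 6 cm
9–12 s: |½(0 + -2)(3)| = 3 cm
12–15 s: |½(-2 + -7)(3)| = 13.5 cm
Total distance = 30 cm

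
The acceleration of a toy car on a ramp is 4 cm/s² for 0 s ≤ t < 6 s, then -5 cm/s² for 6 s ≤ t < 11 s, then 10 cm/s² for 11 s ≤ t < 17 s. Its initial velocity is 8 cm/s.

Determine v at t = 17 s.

67 cm/s

Δv equals the area under the a-t graph; then v = v₀ + Δv.
0–6 s: 4 × 6 = 24 cm/s
6–11 s: -5 × 5 = -25 cm/s
11–17 s: 10 × 6 = 60 cm/s
Δv = 59 cm/s, so v(17) = 8 + (59) = 67 cm/s.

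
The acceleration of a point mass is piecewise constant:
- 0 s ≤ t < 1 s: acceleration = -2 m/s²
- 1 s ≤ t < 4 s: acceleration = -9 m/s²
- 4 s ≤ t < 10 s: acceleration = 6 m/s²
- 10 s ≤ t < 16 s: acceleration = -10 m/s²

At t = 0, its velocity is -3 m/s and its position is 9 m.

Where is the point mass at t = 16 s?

-290.5 m

On each constant-a segment, Δv = aΔt and Δx = v₀Δt + ½aΔt²; chain segment to segment.
0–1 s: v starts -3 m/s; Δx = -3·1 + ½·-2·1² = -4 m; v ends -5 m/s.
1–4 s: v starts -5 m/s; Δx = -5·3 + ½·-9·3² = -55.5 m; v ends -32 m/s.
4–10 s: v starts -32 m/s; Δx = -32·6 + ½·6·6² = -84 m; v ends 4 m/s.
10–16 s: v starts 4 m/s; Δx = 4·6 + ½·-10·6² = -156 m; v ends -56 m/s.
x(16) = 9 + Σ Δx = -290.5 m.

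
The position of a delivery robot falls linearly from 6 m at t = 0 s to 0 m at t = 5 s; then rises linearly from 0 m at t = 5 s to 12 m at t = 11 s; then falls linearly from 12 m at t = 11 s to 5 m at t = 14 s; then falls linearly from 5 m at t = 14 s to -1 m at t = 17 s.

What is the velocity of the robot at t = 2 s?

Velocity is the slope of the x-t graph on 0–5 s: (0 − 6)/(5 − 0) = -1.2 m/s.

-1.2 m/s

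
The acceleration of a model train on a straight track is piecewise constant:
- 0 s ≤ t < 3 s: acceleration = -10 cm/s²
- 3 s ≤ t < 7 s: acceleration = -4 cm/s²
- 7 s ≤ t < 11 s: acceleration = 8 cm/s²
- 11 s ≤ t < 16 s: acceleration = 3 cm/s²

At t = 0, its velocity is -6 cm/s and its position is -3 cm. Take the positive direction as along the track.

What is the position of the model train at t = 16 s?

-448.5 cm

On each constant-a segment, Δv = aΔt and Δx = v₀Δt + ½aΔt²; chain segment to segment.
0–3 s: v starts -6 cm/s; Δx = -6·3 + ½·-10·3² = -63 cm; v ends -36 cm/s.
3–7 s: v starts -36 cm/s; Δx = -36·4 + ½·-4·4² = -176 cm; v ends -52 cm/s.
7–11 s: v starts -52 cm/s; Δx = -52·4 + ½·8·4² = -144 cm; v ends -20 cm/s.
11–16 s: v starts -20 cm/s; Δx = -20·5 + ½·3·5² = -62.5 cm; v ends -5 cm/s.
x(16) = -3 + Σ Δx = -448.5 cm.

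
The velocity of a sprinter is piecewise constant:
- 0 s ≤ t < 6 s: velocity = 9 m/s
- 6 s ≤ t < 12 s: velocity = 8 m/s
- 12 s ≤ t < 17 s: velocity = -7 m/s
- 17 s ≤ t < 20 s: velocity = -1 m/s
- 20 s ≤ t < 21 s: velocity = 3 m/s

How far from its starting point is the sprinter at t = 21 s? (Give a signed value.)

Displacement is the signed area under the v-t curve.
0–6 s: 9 × 6 = 54 m
6–12 s: 8 × 6 = 48 m
12–17 s: -7 × 5 = -35 m
17–20 s: -1 × 3 = -3 m
20–21 s: 3 × 1 = 3 m
Net displacement = 67 m

67 m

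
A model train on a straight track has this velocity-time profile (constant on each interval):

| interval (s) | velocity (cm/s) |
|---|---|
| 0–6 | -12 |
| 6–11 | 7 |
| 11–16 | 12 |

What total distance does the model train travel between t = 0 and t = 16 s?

167 cm

Distance (not displacement) is the total path length: add the absolute areas under v-t.
0–6 s: |-12| × 6 = 72 cm
6–11 s: |7| × 5 = 35 cm
11–16 s: |12| × 5 = 60 cm
Total distance = 167 cm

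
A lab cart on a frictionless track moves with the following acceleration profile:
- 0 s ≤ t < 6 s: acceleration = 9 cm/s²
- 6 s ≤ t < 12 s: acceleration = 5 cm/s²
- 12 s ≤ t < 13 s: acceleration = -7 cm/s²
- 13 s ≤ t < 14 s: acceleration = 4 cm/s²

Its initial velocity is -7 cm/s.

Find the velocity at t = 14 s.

74 cm/s

Δv equals the area under the a-t graph; then v = v₀ + Δv.
0–6 s: 9 × 6 = 54 cm/s
6–12 s: 5 × 6 = 30 cm/s
12–13 s: -7 × 1 = -7 cm/s
13–14 s: 4 × 1 = 4 cm/s
Δv = 81 cm/s, so v(14) = -7 + (81) = 74 cm/s.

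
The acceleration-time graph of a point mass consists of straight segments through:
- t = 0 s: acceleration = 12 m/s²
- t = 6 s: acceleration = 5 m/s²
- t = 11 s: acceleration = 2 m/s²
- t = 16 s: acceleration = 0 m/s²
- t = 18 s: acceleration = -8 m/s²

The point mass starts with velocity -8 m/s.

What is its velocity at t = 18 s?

Δv equals the area under the a-t graph; then v = v₀ + Δv.
0–6 s: ½(12 + 5)(6) = 51 m/s
6–11 s: ½(5 + 2)(5) = 17.5 m/s
11–16 s: ½(2 + 0)(5) = 5 m/s
16–18 s: ½(0 + -8)(2) = -8 m/s
Δv = 65.5 m/s, so v(18) = -8 + (65.5) = 57.5 m/s.

57.5 m/s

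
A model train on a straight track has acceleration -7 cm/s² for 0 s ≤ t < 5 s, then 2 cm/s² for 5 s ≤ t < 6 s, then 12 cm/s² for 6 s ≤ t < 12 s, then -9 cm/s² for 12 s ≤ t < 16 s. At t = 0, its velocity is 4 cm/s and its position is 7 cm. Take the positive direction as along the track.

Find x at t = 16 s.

51.5 cm

On each constant-a segment, Δv = aΔt and Δx = v₀Δt + ½aΔt²; chain segment to segment.
0–5 s: v starts 4 cm/s; Δx = 4·5 + ½·-7·5² = -67.5 cm; v ends -31 cm/s.
5–6 s: v starts -31 cm/s; Δx = -31·1 + ½·2·1² = -30 cm; v ends -29 cm/s.
6–12 s: v starts -29 cm/s; Δx = -29·6 + ½·12·6² = 42 cm; v ends 43 cm/s.
12–16 s: v starts 43 cm/s; Δx = 43·4 + ½·-9·4² = 100 cm; v ends 7 cm/s.
x(16) = 7 + Σ Δx = 51.5 cm.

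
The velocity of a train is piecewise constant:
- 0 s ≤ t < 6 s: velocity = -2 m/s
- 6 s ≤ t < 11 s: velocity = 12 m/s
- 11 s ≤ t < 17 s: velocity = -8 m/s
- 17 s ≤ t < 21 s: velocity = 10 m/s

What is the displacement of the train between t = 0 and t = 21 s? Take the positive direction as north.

40 m

Net displacement equals the area under the velocity-time graph (areas below the axis count negative).
0–6 s: -2 × 6 = -12 m
6–11 s: 12 × 5 = 60 m
11–17 s: -8 × 6 = -48 m
17–21 s: 10 × 4 = 40 m
Net displacement = 40 m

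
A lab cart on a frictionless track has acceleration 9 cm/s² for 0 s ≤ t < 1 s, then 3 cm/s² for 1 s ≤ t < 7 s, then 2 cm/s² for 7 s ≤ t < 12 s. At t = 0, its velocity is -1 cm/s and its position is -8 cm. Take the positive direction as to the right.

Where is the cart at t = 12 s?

On each constant-a segment, Δv = aΔt and Δx = v₀Δt + ½aΔt²; chain segment to segment.
0–1 s: v starts -1 cm/s; Δx = -1·1 + ½·9·1² = 3.5 cm; v ends 8 cm/s.
1–7 s: v starts 8 cm/s; Δx = 8·6 + ½·3·6² = 102 cm; v ends 26 cm/s.
7–12 s: v starts 26 cm/s; Δx = 26·5 + ½·2·5² = 155 cm; v ends 36 cm/s.
x(12) = -8 + Σ Δx = 252.5 cm.

252.5 cm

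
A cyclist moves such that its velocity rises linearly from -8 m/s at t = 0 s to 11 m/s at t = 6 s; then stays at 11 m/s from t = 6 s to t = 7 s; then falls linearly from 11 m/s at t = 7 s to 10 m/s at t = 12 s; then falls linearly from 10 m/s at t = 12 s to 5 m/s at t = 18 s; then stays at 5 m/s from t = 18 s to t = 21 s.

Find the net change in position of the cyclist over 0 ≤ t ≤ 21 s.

132.5 m

Net displacement equals the area under the velocity-time graph (areas below the axis count negative).
0–6 s: ½(-8 + 11)(6) = 9 m
6–7 s: 11 × 1 = 11 m
7–12 s: ½(11 + 10)(5) = 52.5 m
12–18 s: ½(10 + 5)(6) = 45 m
18–21 s: 5 × 3 = 15 m
Net displacement = 132.5 m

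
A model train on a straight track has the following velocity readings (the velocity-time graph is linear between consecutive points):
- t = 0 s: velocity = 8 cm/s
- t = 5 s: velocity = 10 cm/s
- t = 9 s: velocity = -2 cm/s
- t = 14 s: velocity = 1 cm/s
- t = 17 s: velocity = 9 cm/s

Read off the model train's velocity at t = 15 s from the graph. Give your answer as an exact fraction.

On 14–17 s the graph is linear from 1 to 9 cm/s: v(15) = 1 + (9 − 1)·(15 − 14)/(17 − 14) = 11/3 cm/s.

11/3 cm/s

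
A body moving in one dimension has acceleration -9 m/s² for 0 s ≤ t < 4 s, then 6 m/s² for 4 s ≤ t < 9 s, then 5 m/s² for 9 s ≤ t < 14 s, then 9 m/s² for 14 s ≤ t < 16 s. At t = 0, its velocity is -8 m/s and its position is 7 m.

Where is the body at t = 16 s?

On each constant-a segment, Δv = aΔt and Δx = v₀Δt + ½aΔt²; chain segment to segment.
0–4 s: v starts -8 m/s; Δx = -8·4 + ½·-9·4² = -104 m; v ends -44 m/s.
4–9 s: v starts -44 m/s; Δx = -44·5 + ½·6·5² = -145 m; v ends -14 m/s.
9–14 s: v starts -14 m/s; Δx = -14·5 + ½·5·5² = -7.5 m; v ends 11 m/s.
14–16 s: v starts 11 m/s; Δx = 11·2 + ½·9·2² = 40 m; v ends 29 m/s.
x(16) = 7 + Σ Δx = -209.5 m.

-209.5 m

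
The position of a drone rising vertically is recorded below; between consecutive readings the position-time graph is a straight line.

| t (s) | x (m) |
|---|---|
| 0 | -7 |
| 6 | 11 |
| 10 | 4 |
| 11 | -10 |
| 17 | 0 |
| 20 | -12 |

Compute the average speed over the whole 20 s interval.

3.05 m/s

Average speed = (total path length)/(elapsed time); on a piecewise-linear x-t graph the path length is Σ|Δx|.
0–6 s: |Δx| = |11 − -7| = 18 m
6–10 s: |Δx| = |4 − 11| = 7 m
10–11 s: |Δx| = |-10 − 4| = 14 m
11–17 s: |Δx| = |0 − -10| = 10 m
17–20 s: |Δx| = |-12 − 0| = 12 m
Total path = 61 m; average speed = 61/20 = 3.05 m/s.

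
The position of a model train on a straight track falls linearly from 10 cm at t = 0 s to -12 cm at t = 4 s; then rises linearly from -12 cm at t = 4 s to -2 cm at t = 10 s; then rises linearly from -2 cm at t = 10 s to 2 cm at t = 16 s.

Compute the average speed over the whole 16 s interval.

2.25 cm/s

Average speed = (total path length)/(elapsed time); on a piecewise-linear x-t graph the path length is Σ|Δx|.
0–4 s: |Δx| = |-12 − 10| = 22 cm
4–10 s: |Δx| = |-2 − -12| = 10 cm
10–16 s: |Δx| = |2 − -2| = 4 cm
Total path = 36 cm; average speed = 36/16 = 2.25 cm/s.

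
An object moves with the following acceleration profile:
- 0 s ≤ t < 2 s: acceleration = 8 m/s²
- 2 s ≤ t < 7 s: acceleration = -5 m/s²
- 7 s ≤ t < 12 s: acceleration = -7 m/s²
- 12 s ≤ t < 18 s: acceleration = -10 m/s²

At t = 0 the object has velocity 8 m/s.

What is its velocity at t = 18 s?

-96 m/s

Δv equals the area under the a-t graph; then v = v₀ + Δv.
0–2 s: 8 × 2 = 16 m/s
2–7 s: -5 × 5 = -25 m/s
7–12 s: -7 × 5 = -35 m/s
12–18 s: -10 × 6 = -60 m/s
Δv = -104 m/s, so v(18) = 8 + (-104) = -96 m/s.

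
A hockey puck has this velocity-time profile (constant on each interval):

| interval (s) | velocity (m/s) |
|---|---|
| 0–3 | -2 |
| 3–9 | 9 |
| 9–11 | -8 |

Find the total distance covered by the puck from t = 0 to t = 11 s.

76 m

Distance (not displacement) is the total path length: add the absolute areas under v-t.
0–3 s: |-2| × 3 = 6 m
3–9 s: |9| × 6 = 54 m
9–11 s: |-8| × 2 = 16 m
Total distance = 76 m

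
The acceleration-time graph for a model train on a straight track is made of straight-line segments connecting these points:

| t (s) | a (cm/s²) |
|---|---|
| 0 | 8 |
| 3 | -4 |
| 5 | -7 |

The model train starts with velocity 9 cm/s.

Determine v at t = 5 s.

Δv equals the area under the a-t graph; then v = v₀ + Δv.
0–3 s: ½(8 + -4)(3) = 6 cm/s
3–5 s: ½(-4 + -7)(2) = -11 cm/s
Δv = -5 cm/s, so v(5) = 9 + (-5) = 4 cm/s.

4 cm/s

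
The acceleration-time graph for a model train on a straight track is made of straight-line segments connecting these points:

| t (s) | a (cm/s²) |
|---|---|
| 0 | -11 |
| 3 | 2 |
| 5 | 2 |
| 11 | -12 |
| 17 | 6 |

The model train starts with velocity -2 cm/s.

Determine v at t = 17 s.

Δv equals the area under the a-t graph; then v = v₀ + Δv.
0–3 s: ½(-11 + 2)(3) = -13.5 cm/s
3–5 s: 2 × 2 = 4 cm/s
5–11 s: ½(2 + -12)(6) = -30 cm/s
11–17 s: ½(-12 + 6)(6) = -18 cm/s
Δv = -57.5 cm/s, so v(17) = -2 + (-57.5) = -59.5 cm/s.

-59.5 cm/s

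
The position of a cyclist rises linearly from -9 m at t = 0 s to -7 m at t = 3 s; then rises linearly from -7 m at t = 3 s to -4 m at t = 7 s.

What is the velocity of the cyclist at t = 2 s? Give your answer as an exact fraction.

Velocity is the slope of the x-t graph on 0–3 s: (-7 − -9)/(3 − 0) = 2/3 m/s.

2/3 m/s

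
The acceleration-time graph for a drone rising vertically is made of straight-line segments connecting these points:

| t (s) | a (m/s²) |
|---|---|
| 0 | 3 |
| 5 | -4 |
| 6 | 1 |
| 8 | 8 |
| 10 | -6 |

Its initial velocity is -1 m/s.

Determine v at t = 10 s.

6 m/s

Δv equals the area under the a-t graph; then v = v₀ + Δv.
0–5 s: ½(3 + -4)(5) = -2.5 m/s
5–6 s: ½(-4 + 1)(1) = -1.5 m/s
6–8 s: ½(1 + 8)(2) = 9 m/s
8–10 s: ½(8 + -6)(2) = 2 m/s
Δv = 7 m/s, so v(10) = -1 + (7) = 6 m/s.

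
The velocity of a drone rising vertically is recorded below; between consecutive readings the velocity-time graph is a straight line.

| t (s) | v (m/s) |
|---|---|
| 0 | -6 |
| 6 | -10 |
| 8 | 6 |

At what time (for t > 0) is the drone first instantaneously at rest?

v changes sign on 6–8 s (from -10 to 6); the graph is linear there, so v = 0 at t = 6 + (10)·(8 − 6)/(6 − -10) = 7.25 s.

t = 7.25 s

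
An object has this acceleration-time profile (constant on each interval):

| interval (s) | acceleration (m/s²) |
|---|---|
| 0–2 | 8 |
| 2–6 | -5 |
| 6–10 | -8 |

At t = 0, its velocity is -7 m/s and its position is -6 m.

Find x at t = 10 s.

-116 m

On each constant-a segment, Δv = aΔt and Δx = v₀Δt + ½aΔt²; chain segment to segment.
0–2 s: v starts -7 m/s; Δx = -7·2 + ½·8·2² = 2 m; v ends 9 m/s.
2–6 s: v starts 9 m/s; Δx = 9·4 + ½·-5·4² = -4 m; v ends -11 m/s.
6–10 s: v starts -11 m/s; Δx = -11·4 + ½·-8·4² = -108 m; v ends -43 m/s.
x(10) = -6 + Σ Δx = -116 m.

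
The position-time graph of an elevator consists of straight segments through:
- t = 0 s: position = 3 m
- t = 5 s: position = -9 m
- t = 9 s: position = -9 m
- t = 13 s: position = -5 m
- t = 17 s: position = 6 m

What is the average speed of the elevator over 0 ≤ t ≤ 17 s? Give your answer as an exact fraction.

Average speed = (total path length)/(elapsed time); on a piecewise-linear x-t graph the path length is Σ|Δx|.
0–5 s: |Δx| = |-9 − 3| = 12 m
5–9 s: |Δx| = |-9 − -9| = 0 m
9–13 s: |Δx| = |-5 − -9| = 4 m
13–17 s: |Δx| = |6 − -5| = 11 m
Total path = 27 m; average speed = 27/17 = 27/17 m/s.

27/17 m/s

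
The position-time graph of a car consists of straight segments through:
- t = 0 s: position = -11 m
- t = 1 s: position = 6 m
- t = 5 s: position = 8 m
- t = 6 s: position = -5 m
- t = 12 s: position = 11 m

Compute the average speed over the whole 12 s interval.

4 m/s

Average speed = (total path length)/(elapsed time); on a piecewise-linear x-t graph the path length is Σ|Δx|.
0–1 s: |Δx| = |6 − -11| = 17 m
1–5 s: |Δx| = |8 − 6| = 2 m
5–6 s: |Δx| = |-5 − 8| = 13 m
6–12 s: |Δx| = |11 − -5| = 16 m
Total path = 48 m; average speed = 48/12 = 4 m/s.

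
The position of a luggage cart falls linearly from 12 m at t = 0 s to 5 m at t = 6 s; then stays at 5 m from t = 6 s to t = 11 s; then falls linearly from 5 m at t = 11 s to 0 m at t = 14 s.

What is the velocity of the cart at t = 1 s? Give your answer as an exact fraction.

Velocity is the slope of the x-t graph on 0–6 s: (5 − 12)/(6 − 0) = -7/6 m/s.

-7/6 m/s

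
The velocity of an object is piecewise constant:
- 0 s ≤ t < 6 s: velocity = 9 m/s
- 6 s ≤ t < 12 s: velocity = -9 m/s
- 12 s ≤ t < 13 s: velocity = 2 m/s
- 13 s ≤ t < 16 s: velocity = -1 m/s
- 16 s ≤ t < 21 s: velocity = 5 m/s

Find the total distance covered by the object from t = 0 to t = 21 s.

Distance (not displacement) is the total path length: add the absolute areas under v-t.
0–6 s: |9| × 6 = 54 m
6–12 s: |-9| × 6 = 54 m
12–13 s: |2| × 1 = 2 m
13–16 s: |-1| × 3 = 3 m
16–21 s: |5| × 5 = 25 m
Total distance = 138 m

138 m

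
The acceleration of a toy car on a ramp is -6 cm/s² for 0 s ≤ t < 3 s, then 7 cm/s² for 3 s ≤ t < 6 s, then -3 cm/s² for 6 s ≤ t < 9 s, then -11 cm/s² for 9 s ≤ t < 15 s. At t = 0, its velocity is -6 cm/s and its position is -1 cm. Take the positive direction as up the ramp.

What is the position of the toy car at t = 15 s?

-379 cm

On each constant-a segment, Δv = aΔt and Δx = v₀Δt + ½aΔt²; chain segment to segment.
0–3 s: v starts -6 cm/s; Δx = -6·3 + ½·-6·3² = -45 cm; v ends -24 cm/s.
3–6 s: v starts -24 cm/s; Δx = -24·3 + ½·7·3² = -40.5 cm; v ends -3 cm/s.
6–9 s: v starts -3 cm/s; Δx = -3·3 + ½·-3·3² = -22.5 cm; v ends -12 cm/s.
9–15 s: v starts -12 cm/s; Δx = -12·6 + ½·-11·6² = -270 cm; v ends -78 cm/s.
x(15) = -1 + Σ Δx = -379 cm.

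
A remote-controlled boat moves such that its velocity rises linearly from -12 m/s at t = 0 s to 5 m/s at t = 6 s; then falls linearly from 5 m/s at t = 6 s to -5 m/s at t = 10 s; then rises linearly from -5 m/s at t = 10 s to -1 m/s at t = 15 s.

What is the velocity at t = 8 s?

0 m/s

On 6–10 s the graph is linear from 5 to -5 m/s: v(8) = 5 + (-5 − 5)·(8 − 6)/(10 − 6) = 0 m/s.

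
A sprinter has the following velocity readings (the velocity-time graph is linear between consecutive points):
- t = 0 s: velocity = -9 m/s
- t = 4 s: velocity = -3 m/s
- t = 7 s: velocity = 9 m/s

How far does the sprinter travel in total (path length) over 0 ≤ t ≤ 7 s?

Total distance travelled is ∫|v| dt — sum the magnitudes of each area piece.
0–4 s: |½(-9 + -3)(4)| = 24 m
4–7 s: v = 0 at t = 4.75 s; triangle areas 1.125 + 10.125 = 11.25 m
Total distance = 35.25 m

35.25 m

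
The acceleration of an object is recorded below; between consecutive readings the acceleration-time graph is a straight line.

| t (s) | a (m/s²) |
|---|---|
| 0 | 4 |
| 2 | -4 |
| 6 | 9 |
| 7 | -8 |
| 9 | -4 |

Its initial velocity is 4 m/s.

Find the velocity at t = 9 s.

2.5 m/s

Δv equals the area under the a-t graph; then v = v₀ + Δv.
0–2 s: ½(4 + -4)(2) = 0 m/s
2–6 s: ½(-4 + 9)(4) = 10 m/s
6–7 s: ½(9 + -8)(1) = 0.5 m/s
7–9 s: ½(-8 + -4)(2) = -12 m/s
Δv = -1.5 m/s, so v(9) = 4 + (-1.5) = 2.5 m/s.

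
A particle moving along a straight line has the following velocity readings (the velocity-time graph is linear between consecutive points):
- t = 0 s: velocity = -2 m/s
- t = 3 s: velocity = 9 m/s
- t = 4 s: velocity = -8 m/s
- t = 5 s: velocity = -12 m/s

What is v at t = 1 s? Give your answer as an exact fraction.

On 0–3 s the graph is linear from -2 to 9 m/s: v(1) = -2 + (9 − -2)·(1 − 0)/(3 − 0) = 5/3 m/s.

5/3 m/s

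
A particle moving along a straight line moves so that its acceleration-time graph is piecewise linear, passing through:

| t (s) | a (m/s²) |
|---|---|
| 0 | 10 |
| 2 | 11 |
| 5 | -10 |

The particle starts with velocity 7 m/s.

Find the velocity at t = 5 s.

29.5 m/s

Δv equals the area under the a-t graph; then v = v₀ + Δv.
0–2 s: ½(10 + 11)(2) = 21 m/s
2–5 s: ½(11 + -10)(3) = 1.5 m/s
Δv = 22.5 m/s, so v(5) = 7 + (22.5) = 29.5 m/s.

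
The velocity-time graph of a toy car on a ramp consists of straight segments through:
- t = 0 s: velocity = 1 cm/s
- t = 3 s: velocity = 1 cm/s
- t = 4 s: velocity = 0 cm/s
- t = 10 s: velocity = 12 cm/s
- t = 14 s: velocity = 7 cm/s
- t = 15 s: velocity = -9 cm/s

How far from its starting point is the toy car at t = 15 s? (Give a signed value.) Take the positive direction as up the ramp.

Net displacement equals the area under the velocity-time graph (areas below the axis count negative).
0–3 s: 1 × 3 = 3 cm
3–4 s: ½(1 + 0)(1) = 0.5 cm
4–10 s: ½(0 + 12)(6) = 36 cm
10–14 s: ½(12 + 7)(4) = 38 cm
14–15 s: ½(7 + -9)(1) = -1 cm
Net displacement = 76.5 cm

76.5 cm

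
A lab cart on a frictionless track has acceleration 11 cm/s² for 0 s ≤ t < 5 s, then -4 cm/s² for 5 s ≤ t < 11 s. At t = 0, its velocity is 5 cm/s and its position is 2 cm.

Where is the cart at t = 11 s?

452.5 cm

On each constant-a segment, Δv = aΔt and Δx = v₀Δt + ½aΔt²; chain segment to segment.
0–5 s: v starts 5 cm/s; Δx = 5·5 + ½·11·5² = 162.5 cm; v ends 60 cm/s.
5–11 s: v starts 60 cm/s; Δx = 60·6 + ½·-4·6² = 288 cm; v ends 36 cm/s.
x(11) = 2 + Σ Δx = 452.5 cm.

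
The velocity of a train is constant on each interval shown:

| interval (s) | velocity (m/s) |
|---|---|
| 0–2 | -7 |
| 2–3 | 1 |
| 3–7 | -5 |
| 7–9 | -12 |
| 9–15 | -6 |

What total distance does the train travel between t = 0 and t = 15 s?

Distance (not displacement) is the total path length: add the absolute areas under v-t.
0–2 s: |-7| × 2 = 14 m
2–3 s: |1| × 1 = 1 m
3–7 s: |-5| × 4 = 20 m
7–9 s: |-12| × 2 = 24 m
9–15 s: |-6| × 6 = 36 m
Total distance = 95 m

95 m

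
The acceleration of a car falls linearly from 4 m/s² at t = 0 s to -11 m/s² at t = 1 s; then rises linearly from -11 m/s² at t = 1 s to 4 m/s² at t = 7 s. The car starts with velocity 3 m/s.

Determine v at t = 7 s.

Δv equals the area under the a-t graph; then v = v₀ + Δv.
0–1 s: ½(4 + -11)(1) = -3.5 m/s
1–7 s: ½(-11 + 4)(6) = -21 m/s
Δv = -24.5 m/s, so v(7) = 3 + (-24.5) = -21.5 m/s.

-21.5 m/s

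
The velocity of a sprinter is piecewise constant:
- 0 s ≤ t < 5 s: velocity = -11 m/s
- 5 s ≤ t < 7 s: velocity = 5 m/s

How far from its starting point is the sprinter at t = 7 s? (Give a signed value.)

Net displacement equals the area under the velocity-time graph (areas below the axis count negative).
0–5 s: -11 × 5 = -55 m
5–7 s: 5 × 2 = 10 m
Net displacement = -45 m

-45 m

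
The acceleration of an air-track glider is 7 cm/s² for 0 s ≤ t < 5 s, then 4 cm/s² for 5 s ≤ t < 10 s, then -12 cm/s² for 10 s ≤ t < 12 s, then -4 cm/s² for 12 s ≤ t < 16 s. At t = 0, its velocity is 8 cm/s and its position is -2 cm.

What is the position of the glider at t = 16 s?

616.5 cm

On each constant-a segment, Δv = aΔt and Δx = v₀Δt + ½aΔt²; chain segment to segment.
0–5 s: v starts 8 cm/s; Δx = 8·5 + ½·7·5² = 127.5 cm; v ends 43 cm/s.
5–10 s: v starts 43 cm/s; Δx = 43·5 + ½·4·5² = 265 cm; v ends 63 cm/s.
10–12 s: v starts 63 cm/s; Δx = 63·2 + ½·-12·2² = 102 cm; v ends 39 cm/s.
12–16 s: v starts 39 cm/s; Δx = 39·4 + ½·-4·4² = 124 cm; v ends 23 cm/s.
x(16) = -2 + Σ Δx = 616.5 cm.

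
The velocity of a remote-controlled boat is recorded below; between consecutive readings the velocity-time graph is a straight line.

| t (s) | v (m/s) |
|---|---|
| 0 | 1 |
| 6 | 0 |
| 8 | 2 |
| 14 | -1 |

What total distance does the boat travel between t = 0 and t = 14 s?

10 m

Distance (not displacement) is the total path length: add the absolute areas under v-t.
0–6 s: |½(1 + 0)(6)| = 3 m
6–8 s: |½(0 + 2)(2)| = 2 m
8–14 s: v = 0 at t = 12 s; triangle areas 4 + 1 = 5 m
Total distance = 10 m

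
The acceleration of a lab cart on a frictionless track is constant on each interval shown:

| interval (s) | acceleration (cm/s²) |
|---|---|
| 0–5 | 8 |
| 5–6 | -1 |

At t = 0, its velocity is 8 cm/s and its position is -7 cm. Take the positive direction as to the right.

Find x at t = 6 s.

180.5 cm

On each constant-a segment, Δv = aΔt and Δx = v₀Δt + ½aΔt²; chain segment to segment.
0–5 s: v starts 8 cm/s; Δx = 8·5 + ½·8·5² = 140 cm; v ends 48 cm/s.
5–6 s: v starts 48 cm/s; Δx = 48·1 + ½·-1·1² = 47.5 cm; v ends 47 cm/s.
x(6) = -7 + Σ Δx = 180.5 cm.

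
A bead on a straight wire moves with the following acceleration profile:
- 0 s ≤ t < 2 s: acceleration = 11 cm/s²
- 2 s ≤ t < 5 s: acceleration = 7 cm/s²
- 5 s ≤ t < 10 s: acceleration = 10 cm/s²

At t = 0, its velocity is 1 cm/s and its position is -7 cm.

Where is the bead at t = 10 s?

462.5 cm

On each constant-a segment, Δv = aΔt and Δx = v₀Δt + ½aΔt²; chain segment to segment.
0–2 s: v starts 1 cm/s; Δx = 1·2 + ½·11·2² = 24 cm; v ends 23 cm/s.
2–5 s: v starts 23 cm/s; Δx = 23·3 + ½·7·3² = 100.5 cm; v ends 44 cm/s.
5–10 s: v starts 44 cm/s; Δx = 44·5 + ½·10·5² = 345 cm; v ends 94 cm/s.
x(10) = -7 + Σ Δx = 462.5 cm.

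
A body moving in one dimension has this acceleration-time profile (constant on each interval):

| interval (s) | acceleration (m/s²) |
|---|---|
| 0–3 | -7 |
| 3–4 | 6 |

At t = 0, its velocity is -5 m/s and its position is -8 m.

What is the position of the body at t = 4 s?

-77.5 m

On each constant-a segment, Δv = aΔt and Δx = v₀Δt + ½aΔt²; chain segment to segment.
0–3 s: v starts -5 m/s; Δx = -5·3 + ½·-7·3² = -46.5 m; v ends -26 m/s.
3–4 s: v starts -26 m/s; Δx = -26·1 + ½·6·1² = -23 m; v ends -20 m/s.
x(4) = -8 + Σ Δx = -77.5 m.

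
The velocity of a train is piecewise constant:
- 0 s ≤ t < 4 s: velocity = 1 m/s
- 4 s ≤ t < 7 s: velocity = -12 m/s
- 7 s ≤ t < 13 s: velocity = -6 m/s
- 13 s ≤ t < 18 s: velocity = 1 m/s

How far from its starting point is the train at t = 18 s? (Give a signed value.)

Net displacement equals the area under the velocity-time graph (areas below the axis count negative).
0–4 s: 1 × 4 = 4 m
4–7 s: -12 × 3 = -36 m
7–13 s: -6 × 6 = -36 m
13–18 s: 1 × 5 = 5 m
Net displacement = -63 m

-63 m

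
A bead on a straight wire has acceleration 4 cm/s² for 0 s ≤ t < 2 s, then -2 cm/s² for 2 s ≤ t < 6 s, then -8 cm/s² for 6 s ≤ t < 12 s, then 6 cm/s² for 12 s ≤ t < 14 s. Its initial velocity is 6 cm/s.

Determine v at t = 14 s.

-30 cm/s

Δv equals the area under the a-t graph; then v = v₀ + Δv.
0–2 s: 4 × 2 = 8 cm/s
2–6 s: -2 × 4 = -8 cm/s
6–12 s: -8 × 6 = -48 cm/s
12–14 s: 6 × 2 = 12 cm/s
Δv = -36 cm/s, so v(14) = 6 + (-36) = -30 cm/s.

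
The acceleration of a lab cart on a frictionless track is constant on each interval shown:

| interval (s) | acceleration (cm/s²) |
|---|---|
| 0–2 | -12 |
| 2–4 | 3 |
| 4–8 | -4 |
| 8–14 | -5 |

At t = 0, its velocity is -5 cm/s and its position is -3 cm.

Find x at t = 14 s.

On each constant-a segment, Δv = aΔt and Δx = v₀Δt + ½aΔt²; chain segment to segment.
0–2 s: v starts -5 cm/s; Δx = -5·2 + ½·-12·2² = -34 cm; v ends -29 cm/s.
2–4 s: v starts -29 cm/s; Δx = -29·2 + ½·3·2² = -52 cm; v ends -23 cm/s.
4–8 s: v starts -23 cm/s; Δx = -23·4 + ½·-4·4² = -124 cm; v ends -39 cm/s.
8–14 s: v starts -39 cm/s; Δx = -39·6 + ½·-5·6² = -324 cm; v ends -69 cm/s.
x(14) = -3 + Σ Δx = -537 cm.

-537 cm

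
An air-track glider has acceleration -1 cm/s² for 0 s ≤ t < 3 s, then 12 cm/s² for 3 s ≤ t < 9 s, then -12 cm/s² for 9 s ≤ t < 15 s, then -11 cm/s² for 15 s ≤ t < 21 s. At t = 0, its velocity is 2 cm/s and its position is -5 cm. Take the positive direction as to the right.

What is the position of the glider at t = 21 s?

On each constant-a segment, Δv = aΔt and Δx = v₀Δt + ½aΔt²; chain segment to segment.
0–3 s: v starts 2 cm/s; Δx = 2·3 + ½·-1·3² = 1.5 cm; v ends -1 cm/s.
3–9 s: v starts -1 cm/s; Δx = -1·6 + ½·12·6² = 210 cm; v ends 71 cm/s.
9–15 s: v starts 71 cm/s; Δx = 71·6 + ½·-12·6² = 210 cm; v ends -1 cm/s.
15–21 s: v starts -1 cm/s; Δx = -1·6 + ½·-11·6² = -204 cm; v ends -67 cm/s.
x(21) = -5 + Σ Δx = 212.5 cm.

212.5 cm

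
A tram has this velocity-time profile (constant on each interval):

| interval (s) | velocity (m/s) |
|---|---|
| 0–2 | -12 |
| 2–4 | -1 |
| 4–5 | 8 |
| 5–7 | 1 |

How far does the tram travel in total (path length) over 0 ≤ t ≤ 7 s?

Total distance travelled is ∫|v| dt — sum the magnitudes of each area piece.
0–2 s: |-12| × 2 = 24 m
2–4 s: |-1| × 2 = 2 m
4–5 s: |8| × 1 = 8 m
5–7 s: |1| × 2 = 2 m
Total distance = 36 m

36 m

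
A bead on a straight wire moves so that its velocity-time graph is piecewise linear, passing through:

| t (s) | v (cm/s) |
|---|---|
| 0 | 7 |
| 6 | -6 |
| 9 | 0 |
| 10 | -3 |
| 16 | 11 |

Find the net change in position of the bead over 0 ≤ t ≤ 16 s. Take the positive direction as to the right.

Net displacement equals the area under the velocity-time graph (areas below the axis count negative).
0–6 s: ½(7 + -6)(6) = 3 cm
6–9 s: ½(-6 + 0)(3) = -9 cm
9–10 s: ½(0 + -3)(1) = -1.5 cm
10–16 s: ½(-3 + 11)(6) = 24 cm
Net displacement = 16.5 cm

16.5 cm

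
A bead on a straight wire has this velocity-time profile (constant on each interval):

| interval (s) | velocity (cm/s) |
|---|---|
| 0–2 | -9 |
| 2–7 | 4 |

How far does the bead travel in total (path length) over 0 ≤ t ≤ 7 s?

Distance (not displacement) is the total path length: add the absolute areas under v-t.
0–2 s: |-9| × 2 = 18 cm
2–7 s: |4| × 5 = 20 cm
Total distance = 38 cm

38 cm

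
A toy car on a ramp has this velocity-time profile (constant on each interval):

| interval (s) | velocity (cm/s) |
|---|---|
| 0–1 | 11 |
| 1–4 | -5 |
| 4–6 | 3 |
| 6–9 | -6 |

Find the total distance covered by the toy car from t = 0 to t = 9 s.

Total distance travelled is ∫|v| dt — sum the magnitudes of each area piece.
0–1 s: |11| × 1 = 11 cm
1–4 s: |-5| × 3 = 15 cm
4–6 s: |3| × 2 = 6 cm
6–9 s: |-6| × 3 = 18 cm
Total distance = 50 cm

50 cm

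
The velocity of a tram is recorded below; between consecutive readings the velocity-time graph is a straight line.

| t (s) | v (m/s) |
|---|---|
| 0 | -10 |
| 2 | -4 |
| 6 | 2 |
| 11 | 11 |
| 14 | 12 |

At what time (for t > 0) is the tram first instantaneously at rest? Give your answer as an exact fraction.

v changes sign on 2–6 s (from -4 to 2); the graph is linear there, so v = 0 at t = 2 + (4)·(6 − 2)/(2 − -4) = 14/3 s.

t = 14/3 s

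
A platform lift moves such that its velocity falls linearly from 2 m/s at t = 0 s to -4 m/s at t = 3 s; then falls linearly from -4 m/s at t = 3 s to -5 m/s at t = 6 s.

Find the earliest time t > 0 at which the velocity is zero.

t = 1 s

v changes sign on 0–3 s (from 2 to -4); the graph is linear there, so v = 0 at t = 0 + (-2)·(3 − 0)/(-4 − 2) = 1 s.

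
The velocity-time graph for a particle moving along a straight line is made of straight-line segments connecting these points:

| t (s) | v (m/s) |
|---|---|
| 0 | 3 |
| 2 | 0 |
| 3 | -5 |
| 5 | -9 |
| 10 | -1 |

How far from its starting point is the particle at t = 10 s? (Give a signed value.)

-38.5 m

Displacement is the signed area under the v-t curve.
0–2 s: ½(3 + 0)(2) = 3 m
2–3 s: ½(0 + -5)(1) = -2.5 m
3–5 s: ½(-5 + -9)(2) = -14 m
5–10 s: ½(-9 + -1)(5) = -25 m
Net displacement = -38.5 m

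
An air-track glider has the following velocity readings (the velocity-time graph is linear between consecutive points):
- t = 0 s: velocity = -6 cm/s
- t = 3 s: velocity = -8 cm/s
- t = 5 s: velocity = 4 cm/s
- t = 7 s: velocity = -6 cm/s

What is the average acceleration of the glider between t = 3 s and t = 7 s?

0.5 cm/s²

Average acceleration = Δv/Δt = (-6 − -8)/(7 − 3) = 0.5 cm/s².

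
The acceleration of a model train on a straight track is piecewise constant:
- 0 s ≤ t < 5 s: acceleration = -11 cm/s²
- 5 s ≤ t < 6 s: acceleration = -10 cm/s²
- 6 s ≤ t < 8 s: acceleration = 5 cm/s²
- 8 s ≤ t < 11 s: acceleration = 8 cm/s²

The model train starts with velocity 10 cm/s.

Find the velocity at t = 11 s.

Δv equals the area under the a-t graph; then v = v₀ + Δv.
0–5 s: -11 × 5 = -55 cm/s
5–6 s: -10 × 1 = -10 cm/s
6–8 s: 5 × 2 = 10 cm/s
8–11 s: 8 × 3 = 24 cm/s
Δv = -31 cm/s, so v(11) = 10 + (-31) = -21 cm/s.

-21 cm/s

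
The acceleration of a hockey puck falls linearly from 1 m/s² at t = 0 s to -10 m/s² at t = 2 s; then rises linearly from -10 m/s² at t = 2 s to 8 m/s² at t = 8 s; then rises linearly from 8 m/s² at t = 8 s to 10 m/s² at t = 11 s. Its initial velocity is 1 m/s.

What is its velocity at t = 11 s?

Δv equals the area under the a-t graph; then v = v₀ + Δv.
0–2 s: ½(1 + -10)(2) = -9 m/s
2–8 s: ½(-10 + 8)(6) = -6 m/s
8–11 s: ½(8 + 10)(3) = 27 m/s
Δv = 12 m/s, so v(11) = 1 + (12) = 13 m/s.

13 m/s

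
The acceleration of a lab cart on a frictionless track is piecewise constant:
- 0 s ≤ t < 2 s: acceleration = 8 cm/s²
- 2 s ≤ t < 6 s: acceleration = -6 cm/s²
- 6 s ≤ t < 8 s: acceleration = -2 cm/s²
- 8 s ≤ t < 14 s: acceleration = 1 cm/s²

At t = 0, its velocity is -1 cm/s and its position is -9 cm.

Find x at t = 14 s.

-65 cm

On each constant-a segment, Δv = aΔt and Δx = v₀Δt + ½aΔt²; chain segment to segment.
0–2 s: v starts -1 cm/s; Δx = -1·2 + ½·8·2² = 14 cm; v ends 15 cm/s.
2–6 s: v starts 15 cm/s; Δx = 15·4 + ½·-6·4² = 12 cm; v ends -9 cm/s.
6–8 s: v starts -9 cm/s; Δx = -9·2 + ½·-2·2² = -22 cm; v ends -13 cm/s.
8–14 s: v starts -13 cm/s; Δx = -13·6 + ½·1·6² = -60 cm; v ends -7 cm/s.
x(14) = -9 + Σ Δx = -65 cm.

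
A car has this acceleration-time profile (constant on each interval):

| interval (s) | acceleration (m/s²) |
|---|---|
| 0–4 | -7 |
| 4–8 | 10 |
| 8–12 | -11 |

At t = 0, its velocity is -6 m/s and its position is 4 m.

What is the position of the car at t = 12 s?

On each constant-a segment, Δv = aΔt and Δx = v₀Δt + ½aΔt²; chain segment to segment.
0–4 s: v starts -6 m/s; Δx = -6·4 + ½·-7·4² = -80 m; v ends -34 m/s.
4–8 s: v starts -34 m/s; Δx = -34·4 + ½·10·4² = -56 m; v ends 6 m/s.
8–12 s: v starts 6 m/s; Δx = 6·4 + ½·-11·4² = -64 m; v ends -38 m/s.
x(12) = 4 + Σ Δx = -196 m.

-196 m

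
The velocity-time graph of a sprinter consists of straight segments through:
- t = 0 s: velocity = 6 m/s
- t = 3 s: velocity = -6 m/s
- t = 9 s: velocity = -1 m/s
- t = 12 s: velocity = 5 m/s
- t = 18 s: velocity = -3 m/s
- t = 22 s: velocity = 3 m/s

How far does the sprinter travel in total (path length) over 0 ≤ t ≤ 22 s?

Total distance travelled is ∫|v| dt — sum the magnitudes of each area piece.
0–3 s: v = 0 at t = 1.5 s; triangle areas 4.5 + 4.5 = 9 m
3–9 s: |½(-6 + -1)(6)| = 21 m
9–12 s: v = 0 at t = 9.5 s; triangle areas 0.25 + 6.25 = 6.5 m
12–18 s: v = 0 at t = 15.75 s; triangle areas 9.375 + 3.375 = 12.75 m
18–22 s: v = 0 at t = 20 s; triangle areas 3 + 3 = 6 m
Total distance = 55.25 m

55.25 m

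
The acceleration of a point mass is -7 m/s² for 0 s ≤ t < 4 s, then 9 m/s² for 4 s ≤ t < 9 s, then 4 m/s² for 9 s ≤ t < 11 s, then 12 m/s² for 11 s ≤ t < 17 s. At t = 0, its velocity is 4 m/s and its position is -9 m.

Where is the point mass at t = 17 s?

383.5 m

On each constant-a segment, Δv = aΔt and Δx = v₀Δt + ½aΔt²; chain segment to segment.
0–4 s: v starts 4 m/s; Δx = 4·4 + ½·-7·4² = -40 m; v ends -24 m/s.
4–9 s: v starts -24 m/s; Δx = -24·5 + ½·9·5² = -7.5 m; v ends 21 m/s.
9–11 s: v starts 21 m/s; Δx = 21·2 + ½·4·2² = 50 m; v ends 29 m/s.
11–17 s: v starts 29 m/s; Δx = 29·6 + ½·12·6² = 390 m; v ends 101 m/s.
x(17) = -9 + Σ Δx = 383.5 m.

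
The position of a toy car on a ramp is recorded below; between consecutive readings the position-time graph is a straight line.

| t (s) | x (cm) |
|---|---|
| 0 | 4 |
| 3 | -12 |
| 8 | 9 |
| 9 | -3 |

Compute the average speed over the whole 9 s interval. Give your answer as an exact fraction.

Average speed = (total path length)/(elapsed time); on a piecewise-linear x-t graph the path length is Σ|Δx|.
0–3 s: |Δx| = |-12 − 4| = 16 cm
3–8 s: |Δx| = |9 − -12| = 21 cm
8–9 s: |Δx| = |-3 − 9| = 12 cm
Total path = 49 cm; average speed = 49/9 = 49/9 cm/s.

49/9 cm/s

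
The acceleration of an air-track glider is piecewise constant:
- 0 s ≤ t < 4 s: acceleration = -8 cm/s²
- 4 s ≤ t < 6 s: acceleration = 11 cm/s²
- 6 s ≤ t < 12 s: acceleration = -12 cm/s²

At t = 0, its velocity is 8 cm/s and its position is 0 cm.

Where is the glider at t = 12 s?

On each constant-a segment, Δv = aΔt and Δx = v₀Δt + ½aΔt²; chain segment to segment.
0–4 s: v starts 8 cm/s; Δx = 8·4 + ½·-8·4² = -32 cm; v ends -24 cm/s.
4–6 s: v starts -24 cm/s; Δx = -24·2 + ½·11·2² = -26 cm; v ends -2 cm/s.
6–12 s: v starts -2 cm/s; Δx = -2·6 + ½·-12·6² = -228 cm; v ends -74 cm/s.
x(12) = 0 + Σ Δx = -286 cm.

-286 cm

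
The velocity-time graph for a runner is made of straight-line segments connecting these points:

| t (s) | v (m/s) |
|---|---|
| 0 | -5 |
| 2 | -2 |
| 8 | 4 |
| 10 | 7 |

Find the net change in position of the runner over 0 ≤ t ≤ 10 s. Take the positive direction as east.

Displacement is the signed area under the v-t curve.
0–2 s: ½(-5 + -2)(2) = -7 m
2–8 s: ½(-2 + 4)(6) = 6 m
8–10 s: ½(4 + 7)(2) = 11 m
Net displacement = 10 m

10 m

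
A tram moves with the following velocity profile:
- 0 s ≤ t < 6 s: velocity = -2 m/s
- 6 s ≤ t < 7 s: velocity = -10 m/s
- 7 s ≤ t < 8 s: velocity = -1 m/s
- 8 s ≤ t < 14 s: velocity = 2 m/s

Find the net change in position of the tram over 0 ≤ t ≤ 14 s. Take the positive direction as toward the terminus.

-11 m

Net displacement equals the area under the velocity-time graph (areas below the axis count negative).
0–6 s: -2 × 6 = -12 m
6–7 s: -10 × 1 = -10 m
7–8 s: -1 × 1 = -1 m
8–14 s: 2 × 6 = 12 m
Net displacement = -11 m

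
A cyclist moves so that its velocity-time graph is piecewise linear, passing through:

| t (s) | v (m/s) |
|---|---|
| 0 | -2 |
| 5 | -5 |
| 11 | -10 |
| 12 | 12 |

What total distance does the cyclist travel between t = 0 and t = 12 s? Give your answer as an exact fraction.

1497/22 m

Total distance travelled is ∫|v| dt — sum the magnitudes of each area piece.
0–5 s: |½(-2 + -5)(5)| = 17.5 m
5–11 s: |½(-5 + -10)(6)| = 45 m
11–12 s: v = 0 at t = 126/11 s; triangle areas 25/11 + 36/11 = 61/11 m
Total distance = 1497/22 m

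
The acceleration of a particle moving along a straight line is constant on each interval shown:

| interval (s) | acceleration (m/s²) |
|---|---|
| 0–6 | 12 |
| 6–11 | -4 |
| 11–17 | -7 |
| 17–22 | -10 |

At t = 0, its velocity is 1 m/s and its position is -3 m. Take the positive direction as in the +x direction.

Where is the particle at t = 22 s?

On each constant-a segment, Δv = aΔt and Δx = v₀Δt + ½aΔt²; chain segment to segment.
0–6 s: v starts 1 m/s; Δx = 1·6 + ½·12·6² = 222 m; v ends 73 m/s.
6–11 s: v starts 73 m/s; Δx = 73·5 + ½·-4·5² = 315 m; v ends 53 m/s.
11–17 s: v starts 53 m/s; Δx = 53·6 + ½·-7·6² = 192 m; v ends 11 m/s.
17–22 s: v starts 11 m/s; Δx = 11·5 + ½·-10·5² = -70 m; v ends -39 m/s.
x(22) = -3 + Σ Δx = 656 m.

656 m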